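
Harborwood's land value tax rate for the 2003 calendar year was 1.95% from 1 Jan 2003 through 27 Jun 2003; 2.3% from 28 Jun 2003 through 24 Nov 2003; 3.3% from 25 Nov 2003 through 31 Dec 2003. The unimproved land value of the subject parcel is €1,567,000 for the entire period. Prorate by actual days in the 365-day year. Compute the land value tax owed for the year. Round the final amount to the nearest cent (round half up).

1 Jan – 27 Jun 2003: 178 days at 1.95% → €1,567,000 × 1.95% × 178/365 = €14,901.5260
28 Jun – 24 Nov 2003: 150 days at 2.3% → €1,567,000 × 2.3% × 150/365 = €14,811.3699
25 Nov – 31 Dec 2003: 37 days at 3.3% → €1,567,000 × 3.3% × 37/365 = €5,241.9370
Total = €34,954.8329

€34,954.83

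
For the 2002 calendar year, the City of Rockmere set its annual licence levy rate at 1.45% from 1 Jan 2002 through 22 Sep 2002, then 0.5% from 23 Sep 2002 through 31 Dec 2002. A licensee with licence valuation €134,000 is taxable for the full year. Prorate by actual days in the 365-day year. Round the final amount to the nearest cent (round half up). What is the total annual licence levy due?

1 Jan – 22 Sep 2002: 265 days at 1.45% → €134,000 × 1.45% × 265/365 = €1,410.6712
23 Sep – 31 Dec 2002: 100 days at 0.5% → €134,000 × 0.5% × 100/365 = €183.5616
Total = €1,594.2329

€1,594.23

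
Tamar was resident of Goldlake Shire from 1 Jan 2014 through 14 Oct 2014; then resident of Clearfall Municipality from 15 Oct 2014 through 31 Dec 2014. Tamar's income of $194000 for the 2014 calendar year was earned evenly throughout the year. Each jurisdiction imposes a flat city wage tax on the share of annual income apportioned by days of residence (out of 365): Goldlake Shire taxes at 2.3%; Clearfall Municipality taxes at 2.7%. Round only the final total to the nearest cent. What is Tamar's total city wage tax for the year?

Goldlake Shire, 1 Jan – 14 Oct 2014: 287 days → $194000 × 2.3% × 287/365 = $3508.4767
Clearfall Municipality, 15 Oct – 31 Dec 2014: 78 days → $194000 × 2.7% × 78/365 = $1119.3534
Total = $4627.8301

$4627.83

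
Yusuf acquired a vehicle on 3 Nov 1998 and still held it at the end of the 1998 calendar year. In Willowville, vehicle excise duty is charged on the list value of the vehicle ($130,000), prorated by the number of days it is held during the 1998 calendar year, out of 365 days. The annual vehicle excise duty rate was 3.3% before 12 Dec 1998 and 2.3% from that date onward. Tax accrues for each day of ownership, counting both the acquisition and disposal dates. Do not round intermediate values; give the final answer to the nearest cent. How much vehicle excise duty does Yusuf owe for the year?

3 Nov – 11 Dec 1998: 39 days at 3.3% → $130,000 × 3.3% × 39/365 = $458.3836
12 Dec – 31 Dec 1998: 20 days at 2.3% → $130,000 × 2.3% × 20/365 = $163.8356
Total = $622.2192

$622.22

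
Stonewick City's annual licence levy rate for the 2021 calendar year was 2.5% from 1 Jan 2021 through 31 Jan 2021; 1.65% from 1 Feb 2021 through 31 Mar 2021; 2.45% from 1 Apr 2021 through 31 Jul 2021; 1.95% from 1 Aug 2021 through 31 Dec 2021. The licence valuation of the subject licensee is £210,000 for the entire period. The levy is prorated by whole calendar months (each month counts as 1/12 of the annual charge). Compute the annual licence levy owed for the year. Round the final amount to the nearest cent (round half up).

1 Jan – 31 Jan 2021: 1 month at 2.5% → £210,000 × 2.5% × 1/12 = £437.5000
1 Feb – 31 Mar 2021: 2 months at 1.65% → £210,000 × 1.65% × 2/12 = £577.5000
1 Apr – 31 Jul 2021: 4 months at 2.45% → £210,000 × 2.45% × 4/12 = £1,715.0000
1 Aug – 31 Dec 2021: 5 months at 1.95% → £210,000 × 1.95% × 5/12 = £1,706.2500
Total = £4,436.2500

£4,436.25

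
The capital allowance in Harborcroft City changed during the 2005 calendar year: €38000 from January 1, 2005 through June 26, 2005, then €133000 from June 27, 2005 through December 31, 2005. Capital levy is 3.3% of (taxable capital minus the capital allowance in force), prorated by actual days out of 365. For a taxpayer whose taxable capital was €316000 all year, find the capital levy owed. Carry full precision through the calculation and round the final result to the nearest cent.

January 1 – June 26, 2005: 177 days, exemption €38000 → (€316000 − €38000) × 3.3% × 177/365 = €4448.7616
June 27 – December 31, 2005: 188 days, exemption €133000 → (€316000 − €133000) × 3.3% × 188/365 = €3110.4986
Total = €7559.2603

€7559.26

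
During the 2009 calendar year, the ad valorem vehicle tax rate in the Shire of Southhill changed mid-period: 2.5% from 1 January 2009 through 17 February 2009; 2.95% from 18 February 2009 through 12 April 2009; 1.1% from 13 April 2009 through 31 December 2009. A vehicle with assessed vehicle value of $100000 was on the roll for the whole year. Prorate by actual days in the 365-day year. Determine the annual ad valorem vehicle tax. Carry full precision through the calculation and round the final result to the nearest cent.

1 January – 17 February 2009: 48 days at 2.5% → $100000 × 2.5% × 48/365 = $328.7671
18 February – 12 April 2009: 54 days at 2.95% → $100000 × 2.95% × 54/365 = $436.4384
13 April – 31 December 2009: 263 days at 1.1% → $100000 × 1.1% × 263/365 = $792.6027
Total = $1557.8082

$1557.81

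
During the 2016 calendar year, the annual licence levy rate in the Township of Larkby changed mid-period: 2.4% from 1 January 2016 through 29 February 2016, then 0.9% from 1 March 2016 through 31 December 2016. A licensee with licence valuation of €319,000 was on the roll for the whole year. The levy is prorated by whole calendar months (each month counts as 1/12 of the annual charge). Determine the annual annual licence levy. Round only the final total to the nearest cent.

€3,668.50

1 January – 29 February 2016: 2 months at 2.4% → €319,000 × 2.4% × 2/12 = €1,276.0000
1 March – 31 December 2016: 10 months at 0.9% → €319,000 × 0.9% × 10/12 = €2,392.5000
Total = €3,668.5000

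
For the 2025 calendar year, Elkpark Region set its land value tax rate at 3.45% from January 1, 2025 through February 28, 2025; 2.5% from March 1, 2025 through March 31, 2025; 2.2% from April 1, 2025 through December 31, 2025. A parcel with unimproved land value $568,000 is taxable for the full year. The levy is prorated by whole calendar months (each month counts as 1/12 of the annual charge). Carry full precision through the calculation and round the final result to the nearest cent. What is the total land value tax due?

$13,821.33

January 1 – February 28, 2025: 2 months at 3.45% → $568,000 × 3.45% × 2/12 = $3,266.0000
March 1 – March 31, 2025: 1 month at 2.5% → $568,000 × 2.5% × 1/12 = $1,183.3333
April 1 – December 31, 2025: 9 months at 2.2% → $568,000 × 2.2% × 9/12 = $9,372.0000
Total = $13,821.3333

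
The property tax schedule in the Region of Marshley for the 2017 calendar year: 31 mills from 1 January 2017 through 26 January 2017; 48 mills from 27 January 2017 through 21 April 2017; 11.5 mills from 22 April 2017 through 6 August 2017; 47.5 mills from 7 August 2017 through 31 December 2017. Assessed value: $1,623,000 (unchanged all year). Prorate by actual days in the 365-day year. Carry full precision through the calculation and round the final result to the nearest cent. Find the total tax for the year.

1 January – 26 January 2017: 26 days at 31 mills → $1,623,000 × 3.1% × 26/365 = $3,583.9397
27 January – 21 April 2017: 85 days at 48 mills → $1,623,000 × 4.8% × 85/365 = $18,142.0274
22 April – 6 August 2017: 107 days at 11.5 mills → $1,623,000 × 1.15% × 107/365 = $5,471.5110
7 August – 31 December 2017: 147 days at 47.5 mills → $1,623,000 × 4.75% × 147/365 = $31,048.2123
Total = $58,245.6904

$58,245.69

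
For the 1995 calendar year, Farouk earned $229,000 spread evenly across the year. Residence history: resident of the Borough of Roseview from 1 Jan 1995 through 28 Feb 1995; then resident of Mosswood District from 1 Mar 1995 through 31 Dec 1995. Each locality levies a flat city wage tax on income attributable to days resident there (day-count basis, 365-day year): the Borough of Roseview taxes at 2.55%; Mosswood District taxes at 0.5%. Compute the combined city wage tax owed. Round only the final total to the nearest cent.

$1,903.84

The Borough of Roseview, 1 Jan – 28 Feb 1995: 59 days → $229,000 × 2.55% × 59/365 = $943.9192
Mosswood District, 1 Mar – 31 Dec 1995: 306 days → $229,000 × 0.5% × 306/365 = $959.9178
Total = $1,903.8370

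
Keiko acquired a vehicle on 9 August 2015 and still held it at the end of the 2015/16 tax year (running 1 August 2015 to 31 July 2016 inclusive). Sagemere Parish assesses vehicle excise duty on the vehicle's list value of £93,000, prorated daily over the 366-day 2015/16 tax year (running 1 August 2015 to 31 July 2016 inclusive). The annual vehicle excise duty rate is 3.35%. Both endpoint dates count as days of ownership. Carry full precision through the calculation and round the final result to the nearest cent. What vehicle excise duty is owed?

Days held (9 August 2015 – 31 July 2016): 358 out of 366
Tax = £93,000 × 3.35% × 358/366 = £3,047.4016

£3,047.40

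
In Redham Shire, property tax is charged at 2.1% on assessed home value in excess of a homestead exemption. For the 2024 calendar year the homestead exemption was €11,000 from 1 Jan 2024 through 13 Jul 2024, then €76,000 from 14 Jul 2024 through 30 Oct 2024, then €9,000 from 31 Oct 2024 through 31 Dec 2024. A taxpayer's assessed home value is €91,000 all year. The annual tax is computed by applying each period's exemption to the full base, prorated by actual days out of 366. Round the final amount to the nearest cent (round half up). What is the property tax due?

1 Jan – 13 Jul 2024: 195 days, exemption €11,000 → (€91,000 − €11,000) × 2.1% × 195/366 = €895.0820
14 Jul – 30 Oct 2024: 109 days, exemption €76,000 → (€91,000 − €76,000) × 2.1% × 109/366 = €93.8115
31 Oct – 31 Dec 2024: 62 days, exemption €9,000 → (€91,000 − €9,000) × 2.1% × 62/366 = €291.7049
Total = €1,280.5984

€1,280.60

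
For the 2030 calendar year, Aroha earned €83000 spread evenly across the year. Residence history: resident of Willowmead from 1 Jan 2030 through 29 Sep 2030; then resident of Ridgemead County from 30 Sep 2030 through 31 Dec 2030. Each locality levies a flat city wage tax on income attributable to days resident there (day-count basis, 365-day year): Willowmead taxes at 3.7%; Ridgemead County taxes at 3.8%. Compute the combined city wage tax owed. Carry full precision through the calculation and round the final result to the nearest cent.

€3092.15

Willowmead, 1 Jan – 29 Sep 2030: 272 days → €83000 × 3.7% × 272/365 = €2288.5260
Ridgemead County, 30 Sep – 31 Dec 2030: 93 days → €83000 × 3.8% × 93/365 = €803.6219
Total = €3092.1479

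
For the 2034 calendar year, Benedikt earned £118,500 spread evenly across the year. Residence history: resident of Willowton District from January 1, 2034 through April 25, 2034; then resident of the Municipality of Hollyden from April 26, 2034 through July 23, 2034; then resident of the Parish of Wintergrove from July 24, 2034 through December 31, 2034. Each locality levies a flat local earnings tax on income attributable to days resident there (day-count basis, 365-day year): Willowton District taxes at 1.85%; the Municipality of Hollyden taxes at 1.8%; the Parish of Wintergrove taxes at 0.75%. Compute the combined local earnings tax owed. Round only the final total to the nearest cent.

£1,602.83

Willowton District, January 1 – April 25, 2034: 115 days → £118,500 × 1.85% × 115/365 = £690.7089
The Municipality of Hollyden, April 26 – July 23, 2034: 89 days → £118,500 × 1.8% × 89/365 = £520.1014
The Parish of Wintergrove, July 24 – December 31, 2034: 161 days → £118,500 × 0.75% × 161/365 = £392.0240
Total = £1,602.8342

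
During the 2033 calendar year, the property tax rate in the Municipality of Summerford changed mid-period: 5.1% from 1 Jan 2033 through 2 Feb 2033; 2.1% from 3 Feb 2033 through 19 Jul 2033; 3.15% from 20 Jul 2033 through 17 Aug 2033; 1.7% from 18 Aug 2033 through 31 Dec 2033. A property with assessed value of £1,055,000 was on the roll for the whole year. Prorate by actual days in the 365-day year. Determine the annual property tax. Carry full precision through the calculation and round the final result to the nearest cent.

1 Jan – 2 Feb 2033: 33 days at 5.1% → £1,055,000 × 5.1% × 33/365 = £4,864.5616
3 Feb – 19 Jul 2033: 167 days at 2.1% → £1,055,000 × 2.1% × 167/365 = £10,136.6712
20 Jul – 17 Aug 2033: 29 days at 3.15% → £1,055,000 × 3.15% × 29/365 = £2,640.3904
18 Aug – 31 Dec 2033: 136 days at 1.7% → £1,055,000 × 1.7% × 136/365 = £6,682.6301
Total = £24,324.2534

£24,324.25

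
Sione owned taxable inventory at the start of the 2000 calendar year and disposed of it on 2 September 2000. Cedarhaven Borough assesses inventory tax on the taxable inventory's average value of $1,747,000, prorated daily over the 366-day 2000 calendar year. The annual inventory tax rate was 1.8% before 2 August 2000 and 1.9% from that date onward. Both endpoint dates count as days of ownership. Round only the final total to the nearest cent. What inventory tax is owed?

1 January – 1 August 2000: 214 days at 1.8% → $1,747,000 × 1.8% × 214/366 = $18,386.4590
2 August – 2 September 2000: 32 days at 1.9% → $1,747,000 × 1.9% × 32/366 = $2,902.1202
Total = $21,288.5792

$21,288.58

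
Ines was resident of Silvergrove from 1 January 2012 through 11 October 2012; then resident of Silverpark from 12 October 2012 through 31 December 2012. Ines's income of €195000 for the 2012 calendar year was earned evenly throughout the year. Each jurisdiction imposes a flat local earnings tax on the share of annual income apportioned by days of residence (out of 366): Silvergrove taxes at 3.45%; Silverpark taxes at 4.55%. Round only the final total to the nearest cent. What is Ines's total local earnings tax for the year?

Silvergrove, 1 January – 11 October 2012: 285 days → €195000 × 3.45% × 285/366 = €5238.6270
Silverpark, 12 October – 31 December 2012: 81 days → €195000 × 4.55% × 81/366 = €1963.5861
Total = €7202.2131

€7202.21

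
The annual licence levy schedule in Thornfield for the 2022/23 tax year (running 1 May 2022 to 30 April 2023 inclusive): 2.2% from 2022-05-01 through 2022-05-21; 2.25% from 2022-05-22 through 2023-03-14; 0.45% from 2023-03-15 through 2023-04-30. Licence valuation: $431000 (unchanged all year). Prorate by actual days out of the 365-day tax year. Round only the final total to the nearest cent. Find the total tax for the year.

$8686.13

2022-05-01 to 2022-05-21: 21 days at 2.2% → $431000 × 2.2% × 21/365 = $545.5397
2022-05-22 to 2023-03-14: 297 days at 2.25% → $431000 × 2.25% × 297/365 = $7890.8425
2023-03-15 to 2023-04-30: 47 days at 0.45% → $431000 × 0.45% × 47/365 = $249.7438
Total = $8686.1260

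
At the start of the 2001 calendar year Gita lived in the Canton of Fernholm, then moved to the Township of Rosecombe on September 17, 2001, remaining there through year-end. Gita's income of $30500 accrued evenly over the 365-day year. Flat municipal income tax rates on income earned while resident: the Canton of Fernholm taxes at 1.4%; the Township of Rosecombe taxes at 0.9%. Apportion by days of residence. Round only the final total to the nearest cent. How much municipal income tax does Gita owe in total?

$382.71

The Canton of Fernholm, January 1 – September 16, 2001: 259 days → $30500 × 1.4% × 259/365 = $302.9945
The Township of Rosecombe, September 17 – December 31, 2001: 106 days → $30500 × 0.9% × 106/365 = $79.7178
Total = $382.7123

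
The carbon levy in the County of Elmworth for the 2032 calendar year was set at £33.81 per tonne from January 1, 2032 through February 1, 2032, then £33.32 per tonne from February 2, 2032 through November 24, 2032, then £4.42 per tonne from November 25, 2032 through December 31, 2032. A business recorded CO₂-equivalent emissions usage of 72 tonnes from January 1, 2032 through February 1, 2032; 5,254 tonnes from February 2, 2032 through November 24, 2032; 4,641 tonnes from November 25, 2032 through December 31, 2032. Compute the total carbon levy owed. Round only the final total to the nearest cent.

January 1 – February 1, 2032: 72 tonnes at £33.81/tonne → £2434.32
February 2 – November 24, 2032: 5,254 tonnes at £33.32/tonne → £175063.28
November 25 – December 31, 2032: 4,641 tonnes at £4.42/tonne → £20513.22

£198010.82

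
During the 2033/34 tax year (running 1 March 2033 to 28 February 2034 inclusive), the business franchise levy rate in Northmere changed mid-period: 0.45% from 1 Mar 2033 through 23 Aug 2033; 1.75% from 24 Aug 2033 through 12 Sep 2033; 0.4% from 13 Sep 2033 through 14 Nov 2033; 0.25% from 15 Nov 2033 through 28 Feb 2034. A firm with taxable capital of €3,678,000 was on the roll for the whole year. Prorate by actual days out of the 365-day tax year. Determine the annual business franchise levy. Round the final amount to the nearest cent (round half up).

€16,717.27

1 Mar – 23 Aug 2033: 176 days at 0.45% → €3,678,000 × 0.45% × 176/365 = €7,980.7562
24 Aug – 12 Sep 2033: 20 days at 1.75% → €3,678,000 × 1.75% × 20/365 = €3,526.8493
13 Sep – 14 Nov 2033: 63 days at 0.4% → €3,678,000 × 0.4% × 63/365 = €2,539.3315
15 Nov 2033 – 28 Feb 2034: 106 days at 0.25% → €3,678,000 × 0.25% × 106/365 = €2,670.3288
Total = €16,717.2658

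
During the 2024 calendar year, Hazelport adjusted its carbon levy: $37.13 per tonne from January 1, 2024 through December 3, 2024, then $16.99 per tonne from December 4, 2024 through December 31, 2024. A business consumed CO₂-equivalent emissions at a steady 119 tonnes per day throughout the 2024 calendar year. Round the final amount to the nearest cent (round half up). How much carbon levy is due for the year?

January 1 – December 3, 2024: 338 days × 119 tonnes/day = 40,222 tonnes at $37.13/tonne → $1493442.86
December 4 – December 31, 2024: 28 days × 119 tonnes/day = 3,332 tonnes at $16.99/tonne → $56610.68

$1550053.54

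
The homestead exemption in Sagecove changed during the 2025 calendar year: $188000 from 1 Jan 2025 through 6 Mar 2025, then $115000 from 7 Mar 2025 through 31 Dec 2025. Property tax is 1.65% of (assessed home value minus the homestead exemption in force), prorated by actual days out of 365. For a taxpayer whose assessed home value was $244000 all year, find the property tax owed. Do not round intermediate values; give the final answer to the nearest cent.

1 Jan – 6 Mar 2025: 65 days, exemption $188000 → ($244000 − $188000) × 1.65% × 65/365 = $164.5479
7 Mar – 31 Dec 2025: 300 days, exemption $115000 → ($244000 − $115000) × 1.65% × 300/365 = $1749.4521
Total = $1914.0000

$1914.00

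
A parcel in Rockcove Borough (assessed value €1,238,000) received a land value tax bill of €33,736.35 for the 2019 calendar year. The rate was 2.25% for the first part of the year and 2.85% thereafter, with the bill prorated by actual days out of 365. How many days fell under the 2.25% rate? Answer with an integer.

Let d = days at the first rate; then 365 − d days at the second rate.
€1,238,000 × [2.25%·d + 2.85%·(365−d)] / 365 = €33,736.35
Solving gives d = 76, so the new rate took effect on 18 Mar 2019.

76 days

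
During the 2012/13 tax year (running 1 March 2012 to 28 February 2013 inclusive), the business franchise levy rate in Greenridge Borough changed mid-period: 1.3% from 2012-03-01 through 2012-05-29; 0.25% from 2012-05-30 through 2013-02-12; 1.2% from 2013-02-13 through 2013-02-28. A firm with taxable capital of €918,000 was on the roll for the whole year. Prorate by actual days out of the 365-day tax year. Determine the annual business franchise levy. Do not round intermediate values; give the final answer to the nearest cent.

2012-03-01 to 2012-05-29: 90 days at 1.3% → €918,000 × 1.3% × 90/365 = €2,942.6301
2012-05-30 to 2013-02-12: 259 days at 0.25% → €918,000 × 0.25% × 259/365 = €1,628.5068
2013-02-13 to 2013-02-28: 16 days at 1.2% → €918,000 × 1.2% × 16/365 = €482.8932
Total = €5,054.0301

€5,054.03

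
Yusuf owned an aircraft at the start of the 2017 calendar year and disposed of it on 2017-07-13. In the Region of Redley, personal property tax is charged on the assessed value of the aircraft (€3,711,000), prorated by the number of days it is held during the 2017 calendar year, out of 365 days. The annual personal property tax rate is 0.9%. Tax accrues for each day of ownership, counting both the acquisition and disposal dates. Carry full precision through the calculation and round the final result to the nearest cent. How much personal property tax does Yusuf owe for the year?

Days held (2017-01-01 to 2017-07-13): 194 out of 365
Tax = €3,711,000 × 0.9% × 194/365 = €17,751.7973

€17,751.80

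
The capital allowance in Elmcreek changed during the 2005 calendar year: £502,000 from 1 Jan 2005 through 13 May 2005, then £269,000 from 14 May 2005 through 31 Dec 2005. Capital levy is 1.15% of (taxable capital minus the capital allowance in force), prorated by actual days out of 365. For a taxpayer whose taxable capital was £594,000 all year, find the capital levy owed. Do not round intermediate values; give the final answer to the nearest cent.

1 Jan – 13 May 2005: 133 days, exemption £502,000 → (£594,000 − £502,000) × 1.15% × 133/365 = £385.5178
14 May – 31 Dec 2005: 232 days, exemption £269,000 → (£594,000 − £269,000) × 1.15% × 232/365 = £2,375.6164
Total = £2,761.1342

£2,761.13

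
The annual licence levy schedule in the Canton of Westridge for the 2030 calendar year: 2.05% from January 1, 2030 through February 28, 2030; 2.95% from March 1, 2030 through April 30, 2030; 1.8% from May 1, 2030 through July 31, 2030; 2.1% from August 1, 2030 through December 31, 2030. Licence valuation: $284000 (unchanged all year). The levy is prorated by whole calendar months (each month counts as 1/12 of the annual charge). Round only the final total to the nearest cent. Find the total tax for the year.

$6129.67

January 1 – February 28, 2030: 2 months at 2.05% → $284000 × 2.05% × 2/12 = $970.3333
March 1 – April 30, 2030: 2 months at 2.95% → $284000 × 2.95% × 2/12 = $1396.3333
May 1 – July 31, 2030: 3 months at 1.8% → $284000 × 1.8% × 3/12 = $1278.0000
August 1 – December 31, 2030: 5 months at 2.1% → $284000 × 2.1% × 5/12 = $2485.0000
Total = $6129.6667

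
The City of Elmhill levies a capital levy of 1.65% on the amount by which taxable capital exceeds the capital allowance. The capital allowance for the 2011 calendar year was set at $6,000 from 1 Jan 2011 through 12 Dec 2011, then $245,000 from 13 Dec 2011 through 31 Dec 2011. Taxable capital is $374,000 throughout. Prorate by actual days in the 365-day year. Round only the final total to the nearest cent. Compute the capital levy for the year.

$5,866.72

1 Jan – 12 Dec 2011: 346 days, exemption $6,000 → ($374,000 − $6,000) × 1.65% × 346/365 = $5,755.9233
13 Dec – 31 Dec 2011: 19 days, exemption $245,000 → ($374,000 − $245,000) × 1.65% × 19/365 = $110.7986
Total = $5,866.7219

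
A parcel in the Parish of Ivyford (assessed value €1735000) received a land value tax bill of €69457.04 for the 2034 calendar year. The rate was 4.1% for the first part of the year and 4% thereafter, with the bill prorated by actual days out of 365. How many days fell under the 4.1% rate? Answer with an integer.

Let d = days at the first rate; then 365 − d days at the second rate.
€1735000 × [4.1%·d + 4%·(365−d)] / 365 = €69457.04
Solving gives d = 12, so the new rate took effect on January 13, 2034.

12 days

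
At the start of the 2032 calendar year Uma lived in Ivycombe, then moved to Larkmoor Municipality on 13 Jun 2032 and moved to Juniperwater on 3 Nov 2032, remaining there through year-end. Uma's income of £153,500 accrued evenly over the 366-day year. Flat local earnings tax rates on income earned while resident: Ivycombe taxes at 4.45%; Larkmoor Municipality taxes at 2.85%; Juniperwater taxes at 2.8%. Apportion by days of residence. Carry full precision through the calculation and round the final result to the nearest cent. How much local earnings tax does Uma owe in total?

Ivycombe, 1 Jan – 12 Jun 2032: 164 days → £153,500 × 4.45% × 164/366 = £3,060.7732
Larkmoor Municipality, 13 Jun – 2 Nov 2032: 143 days → £153,500 × 2.85% × 143/366 = £1,709.2602
Juniperwater, 3 Nov – 31 Dec 2032: 59 days → £153,500 × 2.8% × 59/366 = £692.8470
Total = £5,462.8805

£5,462.88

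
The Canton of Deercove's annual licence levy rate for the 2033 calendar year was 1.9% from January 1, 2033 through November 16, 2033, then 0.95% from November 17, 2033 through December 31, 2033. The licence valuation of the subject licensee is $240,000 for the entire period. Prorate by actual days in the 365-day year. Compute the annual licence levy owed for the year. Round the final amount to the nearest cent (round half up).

January 1 – November 16, 2033: 320 days at 1.9% → $240,000 × 1.9% × 320/365 = $3,997.8082
November 17 – December 31, 2033: 45 days at 0.95% → $240,000 × 0.95% × 45/365 = $281.0959
Total = $4,278.9041

$4,278.90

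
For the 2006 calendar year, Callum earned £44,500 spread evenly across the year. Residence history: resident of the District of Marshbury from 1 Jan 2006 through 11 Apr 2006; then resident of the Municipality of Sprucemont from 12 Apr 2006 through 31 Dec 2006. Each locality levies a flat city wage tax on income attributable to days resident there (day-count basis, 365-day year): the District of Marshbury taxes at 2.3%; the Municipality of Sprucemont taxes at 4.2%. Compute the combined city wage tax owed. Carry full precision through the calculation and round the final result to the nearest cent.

The District of Marshbury, 1 Jan – 11 Apr 2006: 101 days → £44,500 × 2.3% × 101/365 = £283.2151
The Municipality of Sprucemont, 12 Apr – 31 Dec 2006: 264 days → £44,500 × 4.2% × 264/365 = £1,351.8247
Total = £1,635.0397

£1,635.04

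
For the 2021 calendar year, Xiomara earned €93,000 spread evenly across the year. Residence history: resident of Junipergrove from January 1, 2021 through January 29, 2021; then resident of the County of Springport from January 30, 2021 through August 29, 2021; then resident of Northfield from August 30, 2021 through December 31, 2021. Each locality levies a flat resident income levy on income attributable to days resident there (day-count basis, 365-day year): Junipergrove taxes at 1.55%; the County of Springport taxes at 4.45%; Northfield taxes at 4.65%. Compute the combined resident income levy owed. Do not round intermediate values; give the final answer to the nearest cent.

€3,987.41

Junipergrove, January 1 – January 29, 2021: 29 days → €93,000 × 1.55% × 29/365 = €114.5301
The County of Springport, January 30 – August 29, 2021: 212 days → €93,000 × 4.45% × 212/365 = €2,403.7315
Northfield, August 30 – December 31, 2021: 124 days → €93,000 × 4.65% × 124/365 = €1,469.1452
Total = €3,987.4068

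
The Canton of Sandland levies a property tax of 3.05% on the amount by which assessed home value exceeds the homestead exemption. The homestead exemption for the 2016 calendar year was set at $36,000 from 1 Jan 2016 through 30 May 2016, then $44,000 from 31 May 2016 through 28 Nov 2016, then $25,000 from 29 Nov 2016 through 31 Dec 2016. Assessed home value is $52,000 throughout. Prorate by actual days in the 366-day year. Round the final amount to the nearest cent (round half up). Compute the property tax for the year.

1 Jan – 30 May 2016: 151 days, exemption $36,000 → ($52,000 − $36,000) × 3.05% × 151/366 = $201.3333
31 May – 28 Nov 2016: 182 days, exemption $44,000 → ($52,000 − $44,000) × 3.05% × 182/366 = $121.3333
29 Nov – 31 Dec 2016: 33 days, exemption $25,000 → ($52,000 − $25,000) × 3.05% × 33/366 = $74.2500
Total = $396.9167

$396.92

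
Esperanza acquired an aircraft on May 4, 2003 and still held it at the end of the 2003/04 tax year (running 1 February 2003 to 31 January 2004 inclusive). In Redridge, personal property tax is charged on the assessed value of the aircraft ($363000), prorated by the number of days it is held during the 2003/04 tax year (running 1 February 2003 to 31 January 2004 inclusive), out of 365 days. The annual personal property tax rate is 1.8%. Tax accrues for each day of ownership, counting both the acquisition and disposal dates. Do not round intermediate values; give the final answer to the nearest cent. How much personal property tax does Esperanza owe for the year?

Days held (May 4, 2003 – January 31, 2004): 273 out of 365
Tax = $363000 × 1.8% × 273/365 = $4887.0740

$4887.07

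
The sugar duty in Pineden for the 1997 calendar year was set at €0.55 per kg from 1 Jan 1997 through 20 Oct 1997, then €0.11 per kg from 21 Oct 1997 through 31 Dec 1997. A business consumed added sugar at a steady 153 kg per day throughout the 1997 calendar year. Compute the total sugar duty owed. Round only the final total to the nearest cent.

1 Jan – 20 Oct 1997: 293 days × 153 kg/day = 44,829 kg at €0.55/kg → €24655.95
21 Oct – 31 Dec 1997: 72 days × 153 kg/day = 11,016 kg at €0.11/kg → €1211.76

€25867.71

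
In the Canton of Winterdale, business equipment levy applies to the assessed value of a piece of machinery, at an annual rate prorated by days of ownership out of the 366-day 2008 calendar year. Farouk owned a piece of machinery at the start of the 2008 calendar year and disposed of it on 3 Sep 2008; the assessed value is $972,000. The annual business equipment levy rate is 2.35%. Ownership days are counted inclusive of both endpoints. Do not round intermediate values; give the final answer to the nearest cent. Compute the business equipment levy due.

$15,415.23

Days held (1 Jan – 3 Sep 2008): 247 out of 366
Tax = $972,000 × 2.35% × 247/366 = $15,415.2295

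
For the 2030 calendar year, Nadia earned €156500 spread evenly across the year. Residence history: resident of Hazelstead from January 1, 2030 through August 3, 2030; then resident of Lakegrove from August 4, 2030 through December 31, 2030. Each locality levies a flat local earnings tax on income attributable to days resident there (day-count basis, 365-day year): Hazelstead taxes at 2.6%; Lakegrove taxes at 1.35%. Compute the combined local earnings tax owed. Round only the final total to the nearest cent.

€3265.06

Hazelstead, January 1 – August 3, 2030: 215 days → €156500 × 2.6% × 215/365 = €2396.8082
Lakegrove, August 4 – December 31, 2030: 150 days → €156500 × 1.35% × 150/365 = €868.2534
Total = €3265.0616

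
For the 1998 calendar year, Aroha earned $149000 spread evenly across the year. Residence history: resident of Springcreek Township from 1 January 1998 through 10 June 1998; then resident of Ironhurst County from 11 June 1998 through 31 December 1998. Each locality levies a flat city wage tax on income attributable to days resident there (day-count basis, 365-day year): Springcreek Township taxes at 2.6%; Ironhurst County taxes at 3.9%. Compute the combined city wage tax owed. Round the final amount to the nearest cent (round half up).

$4956.60

Springcreek Township, 1 January – 10 June 1998: 161 days → $149000 × 2.6% × 161/365 = $1708.8055
Ironhurst County, 11 June – 31 December 1998: 204 days → $149000 × 3.9% × 204/365 = $3247.7918
Total = $4956.5973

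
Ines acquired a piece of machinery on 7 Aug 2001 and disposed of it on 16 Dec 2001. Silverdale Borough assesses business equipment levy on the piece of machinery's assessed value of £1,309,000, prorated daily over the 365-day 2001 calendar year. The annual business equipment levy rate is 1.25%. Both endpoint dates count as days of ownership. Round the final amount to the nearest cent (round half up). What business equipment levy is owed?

£5,917.40

Days held (7 Aug – 16 Dec 2001): 132 out of 365
Tax = £1,309,000 × 1.25% × 132/365 = £5,917.3973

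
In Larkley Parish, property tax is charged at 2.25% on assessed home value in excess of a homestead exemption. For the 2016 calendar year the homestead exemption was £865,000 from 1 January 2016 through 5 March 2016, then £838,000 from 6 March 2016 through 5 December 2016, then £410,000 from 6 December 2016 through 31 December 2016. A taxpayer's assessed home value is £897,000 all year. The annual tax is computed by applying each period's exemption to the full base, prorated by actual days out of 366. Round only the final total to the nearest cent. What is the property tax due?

1 January – 5 March 2016: 65 days, exemption £865,000 → (£897,000 − £865,000) × 2.25% × 65/366 = £127.8689
6 March – 5 December 2016: 275 days, exemption £838,000 → (£897,000 − £838,000) × 2.25% × 275/366 = £997.4385
6 December – 31 December 2016: 26 days, exemption £410,000 → (£897,000 − £410,000) × 2.25% × 26/366 = £778.4016
Total = £1,903.7090

£1,903.71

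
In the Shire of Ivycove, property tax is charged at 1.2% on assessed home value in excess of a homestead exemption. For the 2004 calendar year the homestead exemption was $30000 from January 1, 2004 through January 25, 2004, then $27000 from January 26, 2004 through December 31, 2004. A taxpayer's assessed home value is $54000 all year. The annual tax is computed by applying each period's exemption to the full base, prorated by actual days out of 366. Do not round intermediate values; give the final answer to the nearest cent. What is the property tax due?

$321.54

January 1 – January 25, 2004: 25 days, exemption $30000 → ($54000 − $30000) × 1.2% × 25/366 = $19.6721
January 26 – December 31, 2004: 341 days, exemption $27000 → ($54000 − $27000) × 1.2% × 341/366 = $301.8689
Total = $321.5410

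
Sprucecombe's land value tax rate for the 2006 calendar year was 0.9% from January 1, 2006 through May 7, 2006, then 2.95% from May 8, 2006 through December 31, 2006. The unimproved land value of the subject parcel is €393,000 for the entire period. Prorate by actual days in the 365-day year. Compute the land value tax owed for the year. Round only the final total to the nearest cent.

January 1 – May 7, 2006: 127 days at 0.9% → €393,000 × 0.9% × 127/365 = €1,230.6822
May 8 – December 31, 2006: 238 days at 2.95% → €393,000 × 2.95% × 238/365 = €7,559.5973
Total = €8,790.2795

€8,790.28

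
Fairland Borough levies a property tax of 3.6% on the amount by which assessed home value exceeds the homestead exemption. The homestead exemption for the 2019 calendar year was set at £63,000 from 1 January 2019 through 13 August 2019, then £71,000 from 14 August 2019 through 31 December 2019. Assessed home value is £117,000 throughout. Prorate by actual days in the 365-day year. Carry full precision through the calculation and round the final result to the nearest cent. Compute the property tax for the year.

£1,833.53

1 January – 13 August 2019: 225 days, exemption £63,000 → (£117,000 − £63,000) × 3.6% × 225/365 = £1,198.3562
14 August – 31 December 2019: 140 days, exemption £71,000 → (£117,000 − £71,000) × 3.6% × 140/365 = £635.1781
Total = £1,833.5342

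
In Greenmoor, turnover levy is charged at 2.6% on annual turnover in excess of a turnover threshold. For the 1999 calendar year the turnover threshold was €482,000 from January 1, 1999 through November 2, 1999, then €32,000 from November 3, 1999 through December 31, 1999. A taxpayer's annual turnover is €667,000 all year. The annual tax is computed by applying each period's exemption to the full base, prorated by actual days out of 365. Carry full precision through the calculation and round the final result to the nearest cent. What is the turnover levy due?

January 1 – November 2, 1999: 306 days, exemption €482,000 → (€667,000 − €482,000) × 2.6% × 306/365 = €4,032.4932
November 3 – December 31, 1999: 59 days, exemption €32,000 → (€667,000 − €32,000) × 2.6% × 59/365 = €2,668.7397
Total = €6,701.2329

€6,701.23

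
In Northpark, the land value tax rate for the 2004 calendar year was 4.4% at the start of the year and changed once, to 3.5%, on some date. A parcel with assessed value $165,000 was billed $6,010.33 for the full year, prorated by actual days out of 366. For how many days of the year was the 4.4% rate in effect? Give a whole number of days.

58 days

Let d = days at the first rate; then 366 − d days at the second rate.
$165,000 × [4.4%·d + 3.5%·(366−d)] / 366 = $6,010.33
Solving gives d = 58, so the new rate took effect on February 28, 2004.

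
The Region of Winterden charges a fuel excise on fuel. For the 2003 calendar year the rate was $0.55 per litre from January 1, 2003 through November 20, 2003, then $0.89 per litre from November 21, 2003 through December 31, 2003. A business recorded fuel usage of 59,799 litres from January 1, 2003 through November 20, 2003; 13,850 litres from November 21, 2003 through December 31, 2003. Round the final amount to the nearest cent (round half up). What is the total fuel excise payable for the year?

January 1 – November 20, 2003: 59,799 litres at $0.55/litre → $32889.45
November 21 – December 31, 2003: 13,850 litres at $0.89/litre → $12326.50

$45215.95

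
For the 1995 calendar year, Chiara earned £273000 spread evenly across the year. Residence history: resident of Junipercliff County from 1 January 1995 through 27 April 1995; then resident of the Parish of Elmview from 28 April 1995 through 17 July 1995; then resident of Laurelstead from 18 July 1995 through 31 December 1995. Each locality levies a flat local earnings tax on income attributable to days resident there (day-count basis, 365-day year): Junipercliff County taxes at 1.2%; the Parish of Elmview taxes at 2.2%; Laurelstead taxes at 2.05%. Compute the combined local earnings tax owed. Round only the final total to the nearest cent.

£4943.54

Junipercliff County, 1 January – 27 April 1995: 117 days → £273000 × 1.2% × 117/365 = £1050.1151
The Parish of Elmview, 28 April – 17 July 1995: 81 days → £273000 × 2.2% × 81/365 = £1332.8384
Laurelstead, 18 July – 31 December 1995: 167 days → £273000 × 2.05% × 167/365 = £2560.5904
Total = £4943.5438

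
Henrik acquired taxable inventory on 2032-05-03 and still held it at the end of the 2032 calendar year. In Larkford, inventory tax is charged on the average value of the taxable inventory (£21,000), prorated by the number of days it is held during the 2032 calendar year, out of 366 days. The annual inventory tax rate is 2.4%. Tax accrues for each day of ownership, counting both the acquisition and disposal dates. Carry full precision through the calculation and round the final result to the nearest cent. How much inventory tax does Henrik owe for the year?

Days held (2032-05-03 to 2032-12-31): 243 out of 366
Tax = £21,000 × 2.4% × 243/366 = £334.6230

£334.62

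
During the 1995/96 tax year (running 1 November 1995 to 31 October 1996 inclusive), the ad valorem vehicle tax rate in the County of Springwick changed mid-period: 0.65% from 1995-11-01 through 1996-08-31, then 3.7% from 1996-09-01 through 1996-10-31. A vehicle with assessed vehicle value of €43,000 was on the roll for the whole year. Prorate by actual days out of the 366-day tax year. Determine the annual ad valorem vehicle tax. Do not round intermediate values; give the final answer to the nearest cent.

1995-11-01 to 1996-08-31: 305 days at 0.65% → €43,000 × 0.65% × 305/366 = €232.9167
1996-09-01 to 1996-10-31: 61 days at 3.7% → €43,000 × 3.7% × 61/366 = €265.1667
Total = €498.0833

€498.08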